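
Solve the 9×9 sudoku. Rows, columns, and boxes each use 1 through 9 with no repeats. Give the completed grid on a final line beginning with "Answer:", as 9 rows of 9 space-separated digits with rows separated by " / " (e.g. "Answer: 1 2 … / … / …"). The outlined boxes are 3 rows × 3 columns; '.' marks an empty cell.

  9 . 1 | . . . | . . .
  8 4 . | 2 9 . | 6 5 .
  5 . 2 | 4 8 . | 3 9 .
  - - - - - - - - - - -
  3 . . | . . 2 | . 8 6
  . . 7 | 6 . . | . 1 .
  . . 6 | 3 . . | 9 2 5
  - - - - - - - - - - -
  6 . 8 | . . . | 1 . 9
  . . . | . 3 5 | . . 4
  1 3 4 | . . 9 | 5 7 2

Step 1. [r7c4∈{7}] nothing but 7 survives at r7c4. So r7c4=7.
Step 2. [r5c2∈{2,5,8,9}] in row 5, 9 fits only at r5c2, so r5c2=9.
Step 3. [r5c7∈{4}] nothing but 4 survives at r5c7 ⇒ r5c7=4.
Step 4. [r4c5∈{1,4,5,7}] row 4 places 4 nowhere but r4c5, so r4c5=4.
Step 5. [r6c5∈{1,7}] col 5 places 1 nowhere but r6c5 ⇒ r6c5=1.
Step 6. [r1c5∈{5,6,7}] in col 5, 7 fits only at r1c5, so r1c5=7.
Step 7. [r3c2∈{6,7}] 7 has one home in box 1: r3c2 ⇒ r3c2=7.
Step 8. [r3c6∈{1,6}] r3c6 is the only open cell in row 3 admitting 6, so r3c6=6.
Step 9. [r7c2∈{2,5}] 5 has one home in row 7: r7c2 ⇒ r7c2=5.
Step 10. [r2c6∈{1,3}] col 6 places 1 nowhere but r2c6 ⇒ r2c6=1.
Step 11. [r8c7∈{8}] nothing but 8 survives at r8c7 ⇒ r8c7=8.
Step 12. [r6c6∈{7,8}] 7 has one home in row 6: r6c6, so r6c6=7.
Step 13. [r5c5∈{5}] only 5 remains possible at r5c5 ⇒ r5c5=5.
Step 14. [r8c2∈{2}] only 2 remains possible at r8c2 ⇒ r8c2=2.
Step 15. [r1c9∈{8}] r1c9 is down to just 8. So r1c9=8.
Step 16. [r1c7∈{2}] only 2 remains possible at r1c7, so r1c7=2.
Step 17. [r4c7∈{7}] only 7 remains possible at r4c7, so r4c7=7.
Step 18. [r8c4∈{1}] nothing but 1 survives at r8c4 ⇒ r8c4=1.
Step 19. [r1c2∈{6}] r1c2 is down to just 6 ⇒ r1c2=6.
Step 20. [r8c8∈{6}] r8c8 is down to just 6. So r8c8=6.
Step 21. [r1c8∈{4}] nothing but 4 survives at r1c8, so r1c8=4.
Step 22. [r6c1∈{4}] only 4 remains possible at r6c1 ⇒ r6c1=4.
Step 23. [r7c5∈{2}] r7c5 is down to just 2 ⇒ r7c5=2.
Step 24. [r5c9∈{3}] r5c9's peers cover all but 3. So r5c9=3.
Step 25. [r2c9∈{7}] r2c9's peers cover all but 7 ⇒ r2c9=7.
Step 26. [r7c6∈{4}] only 4 remains possible at r7c6 ⇒ r7c6=4.
Step 27. [r6c2∈{8}] r6c2 has the single candidate 8. So r6c2=8.
Step 28. [r7c8∈{3}] r7c8's peers cover all but 3, so r7c8=3.
Step 29. [r4c2∈{1}] r4c2's peers cover all but 1, so r4c2=1.
Step 30. [r5c6∈{8}] nothing but 8 survives at r5c6, so r5c6=8.
Step 31. [r1c4∈{5}] r1c4 is down to just 5, so r1c4=5.
Step 32. [r4c3∈{5}] only 5 remains possible at r4c3, so r4c3=5.
Step 33. [r4c4∈{9}] r4c4's peers cover all but 9 ⇒ r4c4=9.
Step 34. [r1c6∈{3}] nothing but 3 survives at r1c6, so r1c6=3.
Step 35. [r9c4∈{8}] r9c4 is down to just 8 ⇒ r9c4=8.
Step 36. [r8c1∈{7}] r8c1 is down to just 7. So r8c1=7.
Step 37. [r9c5∈{6}] only 6 remains possible at r9c5. So r9c5=6.
Step 38. [r3c9∈{1}] only 1 remains possible at r3c9 ⇒ r3c9=1.
Step 39. [r8c3∈{9}] r8c3's peers cover all but 9. So r8c3=9.
Step 40. [r2c3∈{3}] r2c3's peers cover all but 3. So r2c3=3.
Step 41. [r5c1∈{2}] r5c1's peers cover all but 2, so r5c1=2.

Answer: 9 6 1 5 7 3 2 4 8 / 8 4 3 2 9 1 6 5 7 / 5 7 2 4 8 6 3 9 1 / 3 1 5 9 4 2 7 8 6 / 2 9 7 6 5 8 4 1 3 / 4 8 6 3 1 7 9 2 5 / 6 5 8 7 2 4 1 3 9 / 7 2 9 1 3 5 8 6 4 / 1 3 4 8 6 9 5 7 2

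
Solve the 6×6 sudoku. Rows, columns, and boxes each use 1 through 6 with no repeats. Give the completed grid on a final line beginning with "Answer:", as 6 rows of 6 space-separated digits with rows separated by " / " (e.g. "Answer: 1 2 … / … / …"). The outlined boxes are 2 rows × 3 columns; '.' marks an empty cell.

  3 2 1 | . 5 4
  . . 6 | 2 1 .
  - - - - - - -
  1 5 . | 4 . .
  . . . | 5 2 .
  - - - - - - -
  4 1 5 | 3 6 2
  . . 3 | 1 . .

Step 1. [r4c2∈{3,4,6}] across col 2, 3 lands solely at r4c2. So r4c2=3.
Step 2. [r4c1∈{6}] r4c1 is down to just 6 ⇒ r4c1=6.
Step 3. [r3c5∈{3}] r3c5's peers cover all but 3, so r3c5=3.
Step 4. [r3c6∈{6}] r3c6 is down to just 6, so r3c6=6.
Step 5. [r2c6∈{3}] r2c6 is down to just 3. So r2c6=3.
Step 6. [r6c1∈{2}] only 2 remains possible at r6c1 ⇒ r6c1=2.
Step 7. [r6c5∈{4}] only 4 remains possible at r6c5, so r6c5=4.
Step 8. [r4c3∈{4}] only 4 remains possible at r4c3. So r4c3=4.
Step 9. [r6c6∈{5}] r6c6's peers cover all but 5, so r6c6=5.
Step 10. [r3c3∈{2}] only 2 remains possible at r3c3, so r3c3=2.
Step 11. [r1c4∈{6}] r1c4's peers cover all but 6, so r1c4=6.
Step 12. [r6c2∈{6}] only 6 remains possible at r6c2 ⇒ r6c2=6.
Step 13. [r2c1∈{5}] r2c1's peers cover all but 5. So r2c1=5.
Step 14. [r2c2∈{4}] r2c2 is down to just 4. So r2c2=4.
Step 15. [r4c6∈{1}] nothing but 1 survives at r4c6 ⇒ r4c6=1.

Answer: 3 2 1 6 5 4 / 5 4 6 2 1 3 / 1 5 2 4 3 6 / 6 3 4 5 2 1 / 4 1 5 3 6 2 / 2 6 3 1 4 5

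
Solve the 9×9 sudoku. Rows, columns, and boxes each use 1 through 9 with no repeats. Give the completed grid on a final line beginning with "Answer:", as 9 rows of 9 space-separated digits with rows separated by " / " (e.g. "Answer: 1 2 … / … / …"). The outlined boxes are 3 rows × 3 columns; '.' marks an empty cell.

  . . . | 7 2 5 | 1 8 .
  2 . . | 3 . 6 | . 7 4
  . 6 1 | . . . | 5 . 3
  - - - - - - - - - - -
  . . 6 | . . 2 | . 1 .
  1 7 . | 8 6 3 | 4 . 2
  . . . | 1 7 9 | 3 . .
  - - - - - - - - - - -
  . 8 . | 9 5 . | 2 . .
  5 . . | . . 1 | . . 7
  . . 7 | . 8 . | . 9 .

Step 1. [r9c6∈{4}] r9c6's peers cover all but 4 ⇒ r9c6=4.
Step 2. [r9c7∈{6}] r9c7 is down to just 6. So r9c7=6.
Step 3. [r9c1∈{3}] r9c1's peers cover all but 3, so r9c1=3.
Step 4. [r5c3∈{5,9}] row 5 places 9 nowhere but r5c3 ⇒ r5c3=9.
Step 5. [r7c3∈{4}] nothing but 4 survives at r7c3, so r7c3=4.
Step 6. [r8c3∈{2}] r8c3's peers cover all but 2, so r8c3=2.
Step 7. [r4c5∈{4}] r4c5 is down to just 4. So r4c5=4.
Step 8. [r4c1∈{8}] r4c1 is down to just 8. So r4c1=8.
Step 9. [r6c3∈{5}] r6c3's peers cover all but 5 ⇒ r6c3=5.
Step 10. [r2c7∈{9}] r2c7 has the single candidate 9. So r2c7=9.
Step 11. [r6c1∈{4}] only 4 remains possible at r6c1 ⇒ r6c1=4.
Step 12. [r1c2∈{3,4,9}] 4 has one home in row 1: r1c2, so r1c2=4.
Step 13. [r9c9∈{1,5}] in row 9, 5 fits only at r9c9, so r9c9=5.
Step 14. [r1c1∈{9}] nothing but 9 survives at r1c1. So r1c1=9.
Step 15. [r6c9∈{6,8}] in row 6, 8 fits only at r6c9. So r6c9=8.
Step 16. [r7c8∈{3}] r7c8 is down to just 3 ⇒ r7c8=3.
Step 17. [r3c5∈{9}] nothing but 9 survives at r3c5. So r3c5=9.
Step 18. [r5c8∈{5}] r5c8's peers cover all but 5. So r5c8=5.
Step 19. [r7c1∈{6}] nothing but 6 survives at r7c1, so r7c1=6.
Step 20. [r8c2∈{9}] r8c2 has the single candidate 9 ⇒ r8c2=9.
Step 21. [r3c1∈{7}] r3c1 is down to just 7, so r3c1=7.
Step 22. [r2c5∈{1}] r2c5 is down to just 1. So r2c5=1.
Step 23. [r8c5∈{3}] nothing but 3 survives at r8c5, so r8c5=3.
Step 24. [r3c6∈{8}] nothing but 8 survives at r3c6 ⇒ r3c6=8.
Step 25. [r4c4∈{5}] r4c4 is down to just 5 ⇒ r4c4=5.
Step 26. [r1c9∈{6}] nothing but 6 survives at r1c9 ⇒ r1c9=6.
Step 27. [r6c8∈{6}] r6c8's peers cover all but 6 ⇒ r6c8=6.
Step 28. [r7c9∈{1}] only 1 remains possible at r7c9 ⇒ r7c9=1.
Step 29. [r8c8∈{4}] nothing but 4 survives at r8c8. So r8c8=4.
Step 30. [r6c2∈{2}] r6c2 has the single candidate 2 ⇒ r6c2=2.
Step 31. [r4c2∈{3}] r4c2's peers cover all but 3 ⇒ r4c2=3.
Step 32. [r8c7∈{8}] r8c7's peers cover all but 8, so r8c7=8.
Step 33. [r4c7∈{7}] only 7 remains possible at r4c7 ⇒ r4c7=7.
Step 34. [r4c9∈{9}] nothing but 9 survives at r4c9 ⇒ r4c9=9.
Step 35. [r8c4∈{6}] only 6 remains possible at r8c4. So r8c4=6.
Step 36. [r7c6∈{7}] r7c6 is down to just 7. So r7c6=7.
Step 37. [r2c3∈{8}] r2c3 is down to just 8 ⇒ r2c3=8.
Step 38. [r1c3∈{3}] nothing but 3 survives at r1c3 ⇒ r1c3=3.
Step 39. [r3c8∈{2}] only 2 remains possible at r3c8, so r3c8=2.
Step 40. [r2c2∈{5}] only 5 remains possible at r2c2. So r2c2=5.
Step 41. [r9c4∈{2}] r9c4 is down to just 2. So r9c4=2.
Step 42. [r3c4∈{4}] only 4 remains possible at r3c4. So r3c4=4.
Step 43. [r9c2∈{1}] r9c2 has the single candidate 1. So r9c2=1.

Answer: 9 4 3 7 2 5 1 8 6 / 2 5 8 3 1 6 9 7 4 / 7 6 1 4 9 8 5 2 3 / 8 3 6 5 4 2 7 1 9 / 1 7 9 8 6 3 4 5 2 / 4 2 5 1 7 9 3 6 8 / 6 8 4 9 5 7 2 3 1 / 5 9 2 6 3 1 8 4 7 / 3 1 7 2 8 4 6 9 5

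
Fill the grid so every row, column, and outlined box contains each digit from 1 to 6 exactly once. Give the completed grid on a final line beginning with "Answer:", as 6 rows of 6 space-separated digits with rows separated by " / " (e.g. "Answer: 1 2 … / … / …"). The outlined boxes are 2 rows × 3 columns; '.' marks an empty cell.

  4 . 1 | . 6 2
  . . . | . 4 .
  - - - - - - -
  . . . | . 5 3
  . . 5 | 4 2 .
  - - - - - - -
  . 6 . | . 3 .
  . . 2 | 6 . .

Step 1. [r3c4∈{1}] r3c4 has the single candidate 1, so r3c4=1.
Step 2. [r2c3∈{3,6}] r2c3 is the only open cell in col 3 admitting 3. So r2c3=3.
Step 3. [r2c4∈{5}] only 5 remains possible at r2c4. So r2c4=5.
Step 4. [r6c5∈{1}] r6c5 has the single candidate 1. So r6c5=1.
Step 5. [r3c3∈{4,6}] col 3 places 6 nowhere but r3c3, so r3c3=6.
Step 6. [r4c2∈{1,3}] in col 2, 1 fits only at r4c2 ⇒ r4c2=1.
Step 7. [r6c2∈{3,4,5}] r6c2 is the only open cell in col 2 admitting 3. So r6c2=3.
Step 8. [r2c2∈{2}] only 2 remains possible at r2c2. So r2c2=2.
Step 9. [r6c1∈{5}] only 5 remains possible at r6c1, so r6c1=5.
Step 10. [r5c3∈{4}] r5c3's peers cover all but 4 ⇒ r5c3=4.
Step 11. [r3c2∈{4}] nothing but 4 survives at r3c2. So r3c2=4.
Step 12. [r1c4∈{3}] r1c4 has the single candidate 3, so r1c4=3.
Step 13. [r5c1∈{1}] r5c1's peers cover all but 1 ⇒ r5c1=1.
Step 14. [r4c1∈{3}] r4c1's peers cover all but 3. So r4c1=3.
Step 15. [r3c1∈{2}] r3c1 is down to just 2, so r3c1=2.
Step 16. [r5c4∈{2}] nothing but 2 survives at r5c4 ⇒ r5c4=2.
Step 17. [r2c6∈{1}] r2c6 has the single candidate 1. So r2c6=1.
Step 18. [r6c6∈{4}] r6c6 is down to just 4. So r6c6=4.
Step 19. [r4c6∈{6}] only 6 remains possible at r4c6 ⇒ r4c6=6.
Step 20. [r1c2∈{5}] r1c2's peers cover all but 5 ⇒ r1c2=5.
Step 21. [r5c6∈{5}] r5c6 has the single candidate 5 ⇒ r5c6=5.
Step 22. [r2c1∈{6}] nothing but 6 survives at r2c1. So r2c1=6.

Answer: 4 5 1 3 6 2 / 6 2 3 5 4 1 / 2 4 6 1 5 3 / 3 1 5 4 2 6 / 1 6 4 2 3 5 / 5 3 2 6 1 4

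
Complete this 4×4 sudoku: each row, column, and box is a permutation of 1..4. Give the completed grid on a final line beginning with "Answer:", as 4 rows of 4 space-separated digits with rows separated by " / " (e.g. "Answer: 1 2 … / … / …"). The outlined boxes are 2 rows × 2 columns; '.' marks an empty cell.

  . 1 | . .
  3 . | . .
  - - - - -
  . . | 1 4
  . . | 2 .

Step 1. [r3c1∈{2}] r3c1 is down to just 2. So r3c1=2.
Step 2. [r1c1∈{4}] nothing but 4 survives at r1c1. So r1c1=4.
Step 3. [r4c4∈{3}] r4c4 has the single candidate 3 ⇒ r4c4=3.
Step 4. [r2c2∈{2}] nothing but 2 survives at r2c2 ⇒ r2c2=2.
Step 5. [r4c1∈{1}] r4c1's peers cover all but 1 ⇒ r4c1=1.
Step 6. [r3c2∈{3}] r3c2 is down to just 3 ⇒ r3c2=3.
Step 7. [r4c2∈{4}] only 4 remains possible at r4c2, so r4c2=4.
Step 8. [r1c4∈{2}] r1c4 has the single candidate 2. So r1c4=2.
Step 9. [r1c3∈{3}] r1c3 is down to just 3. So r1c3=3.
Step 10. [r2c3∈{4}] r2c3 is down to just 4. So r2c3=4.
Step 11. [r2c4∈{1}] r2c4 is down to just 1, so r2c4=1.

Answer: 4 1 3 2 / 3 2 4 1 / 2 3 1 4 / 1 4 2 3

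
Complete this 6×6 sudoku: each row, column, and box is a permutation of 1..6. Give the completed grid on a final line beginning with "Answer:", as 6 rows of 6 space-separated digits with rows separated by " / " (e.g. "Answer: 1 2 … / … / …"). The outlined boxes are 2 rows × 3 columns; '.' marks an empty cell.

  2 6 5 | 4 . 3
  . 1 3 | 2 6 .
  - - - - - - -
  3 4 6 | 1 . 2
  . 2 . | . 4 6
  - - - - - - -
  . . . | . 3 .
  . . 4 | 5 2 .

Step 1. [r4c1∈{1,5}] r4c1 is the only open cell in row 4 admitting 5, so r4c1=5.
Step 2. [r6c6∈{1}] r6c6 is down to just 1 ⇒ r6c6=1.
Step 3. [r5c1∈{1,6}] across col 1, 1 lands solely at r5c1 ⇒ r5c1=1.
Step 4. [r6c1∈{6}] r6c1's peers cover all but 6 ⇒ r6c1=6.
Step 5. [r4c4∈{3}] nothing but 3 survives at r4c4, so r4c4=3.
Step 6. [r4c3∈{1}] r4c3's peers cover all but 1, so r4c3=1.
Step 7. [r3c5∈{5}] r3c5 is down to just 5, so r3c5=5.
Step 8. [r2c6∈{5}] r2c6 has the single candidate 5. So r2c6=5.
Step 9. [r2c1∈{4}] r2c1's peers cover all but 4. So r2c1=4.
Step 10. [r5c4∈{6}] only 6 remains possible at r5c4. So r5c4=6.
Step 11. [r5c3∈{2}] r5c3 has the single candidate 2. So r5c3=2.
Step 12. [r5c2∈{5}] r5c2's peers cover all but 5 ⇒ r5c2=5.
Step 13. [r1c5∈{1}] r1c5 is down to just 1 ⇒ r1c5=1.
Step 14. [r5c6∈{4}] nothing but 4 survives at r5c6, so r5c6=4.
Step 15. [r6c2∈{3}] r6c2 is down to just 3. So r6c2=3.

Answer: 2 6 5 4 1 3 / 4 1 3 2 6 5 / 3 4 6 1 5 2 / 5 2 1 3 4 6 / 1 5 2 6 3 4 / 6 3 4 5 2 1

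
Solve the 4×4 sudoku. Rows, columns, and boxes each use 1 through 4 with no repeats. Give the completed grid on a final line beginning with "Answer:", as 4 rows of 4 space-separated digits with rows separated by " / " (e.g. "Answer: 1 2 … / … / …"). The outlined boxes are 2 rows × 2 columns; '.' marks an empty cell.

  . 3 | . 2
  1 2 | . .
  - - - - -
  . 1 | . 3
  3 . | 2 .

Step 1. [r3c3∈{4}] r3c3's peers cover all but 4. So r3c3=4.
Step 2. [r4c2∈{4}] nothing but 4 survives at r4c2. So r4c2=4.
Step 3. [r2c4∈{4}] only 4 remains possible at r2c4, so r2c4=4.
Step 4. [r3c1∈{2}] r3c1 is down to just 2. So r3c1=2.
Step 5. [r4c4∈{1}] only 1 remains possible at r4c4, so r4c4=1.
Step 6. [r1c3∈{1}] only 1 remains possible at r1c3 ⇒ r1c3=1.
Step 7. [r2c3∈{3}] nothing but 3 survives at r2c3 ⇒ r2c3=3.
Step 8. [r1c1∈{4}] only 4 remains possible at r1c1. So r1c1=4.

Answer: 4 3 1 2 / 1 2 3 4 / 2 1 4 3 / 3 4 2 1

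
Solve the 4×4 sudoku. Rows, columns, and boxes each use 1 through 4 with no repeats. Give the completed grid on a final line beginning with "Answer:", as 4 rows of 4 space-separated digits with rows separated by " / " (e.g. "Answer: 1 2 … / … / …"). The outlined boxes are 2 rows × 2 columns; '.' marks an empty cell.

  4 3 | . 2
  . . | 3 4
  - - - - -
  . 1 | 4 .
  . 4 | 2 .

Step 1. [r3c1∈{2,3}] in row 3, 2 fits only at r3c1, so r3c1=2.
Step 2. [r4c4∈{1,3}] across row 4, 1 lands solely at r4c4. So r4c4=1.
Step 3. [r4c1∈{3}] r4c1 has the single candidate 3 ⇒ r4c1=3.
Step 4. [r2c2∈{2}] r2c2 has the single candidate 2, so r2c2=2.
Step 5. [r2c1∈{1}] nothing but 1 survives at r2c1 ⇒ r2c1=1.
Step 6. [r1c3∈{1}] nothing but 1 survives at r1c3. So r1c3=1.
Step 7. [r3c4∈{3}] r3c4's peers cover all but 3, so r3c4=3.

Answer: 4 3 1 2 / 1 2 3 4 / 2 1 4 3 / 3 4 2 1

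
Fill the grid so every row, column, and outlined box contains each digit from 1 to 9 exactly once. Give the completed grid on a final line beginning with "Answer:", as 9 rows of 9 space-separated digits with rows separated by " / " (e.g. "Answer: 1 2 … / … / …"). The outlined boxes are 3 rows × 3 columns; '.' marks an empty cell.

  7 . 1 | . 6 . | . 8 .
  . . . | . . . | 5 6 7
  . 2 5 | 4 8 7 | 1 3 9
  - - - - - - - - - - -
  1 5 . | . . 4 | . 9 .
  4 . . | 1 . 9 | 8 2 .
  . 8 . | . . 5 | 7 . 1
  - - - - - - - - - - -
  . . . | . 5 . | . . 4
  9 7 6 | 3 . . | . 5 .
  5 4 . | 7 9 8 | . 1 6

Step 1. [r8c7∈{2}] r8c7's peers cover all but 2, so r8c7=2.
Step 2. [r9c3∈{2,3}] across row 9, 2 lands solely at r9c3. So r9c3=2.
Step 3. [r6c1∈{2,3,6}] r6c1 is the only open cell in col 1 admitting 2 ⇒ r6c1=2.
Step 4. [r6c5∈{3}] r6c5 is down to just 3, so r6c5=3.
Step 5. [r4c9∈{3}] r4c9 has the single candidate 3 ⇒ r4c9=3.
Step 6. [r8c6∈{1}] r8c6 is down to just 1 ⇒ r8c6=1.
Step 7. [r2c3∈{3,4,8,9}] 4 has one home in row 2: r2c3 ⇒ r2c3=4.
Step 8. [r1c4∈{2,5,9}] in row 1, 5 fits only at r1c4. So r1c4=5.
Step 9. [r2c1∈{3,8}] row 2 places 8 nowhere but r2c1, so r2c1=8.
Step 10. [r7c1∈{3}] r7c1 is down to just 3. So r7c1=3.
Step 11. [r4c4∈{2,6,8}] 8 has one home in row 4: r4c4 ⇒ r4c4=8.
Step 12. [r4c3∈{7}] nothing but 7 survives at r4c3 ⇒ r4c3=7.
Step 13. [r2c4∈{2,9}] in col 4, 9 fits only at r2c4 ⇒ r2c4=9.
Step 14. [r2c2∈{3}] r2c2 is down to just 3, so r2c2=3.
Step 15. [r2c6∈{2}] r2c6 has the single candidate 2. So r2c6=2.
Step 16. [r7c6∈{6}] nothing but 6 survives at r7c6, so r7c6=6.
Step 17. [r7c8∈{7}] r7c8's peers cover all but 7. So r7c8=7.
Step 18. [r1c7∈{4}] only 4 remains possible at r1c7, so r1c7=4.
Step 19. [r1c6∈{3}] nothing but 3 survives at r1c6 ⇒ r1c6=3.
Step 20. [r6c3∈{9}] r6c3 has the single candidate 9 ⇒ r6c3=9.
Step 21. [r5c9∈{5}] r5c9 is down to just 5, so r5c9=5.
Step 22. [r7c2∈{1}] r7c2 has the single candidate 1, so r7c2=1.
Step 23. [r2c5∈{1}] r2c5 is down to just 1 ⇒ r2c5=1.
Step 24. [r6c4∈{6}] r6c4's peers cover all but 6 ⇒ r6c4=6.
Step 25. [r7c3∈{8}] only 8 remains possible at r7c3. So r7c3=8.
Step 26. [r6c8∈{4}] nothing but 4 survives at r6c8 ⇒ r6c8=4.
Step 27. [r4c5∈{2}] only 2 remains possible at r4c5. So r4c5=2.
Step 28. [r7c7∈{9}] nothing but 9 survives at r7c7. So r7c7=9.
Step 29. [r1c9∈{2}] only 2 remains possible at r1c9. So r1c9=2.
Step 30. [r3c1∈{6}] r3c1's peers cover all but 6, so r3c1=6.
Step 31. [r4c7∈{6}] r4c7 has the single candidate 6. So r4c7=6.
Step 32. [r5c3∈{3}] nothing but 3 survives at r5c3. So r5c3=3.
Step 33. [r5c5∈{7}] r5c5's peers cover all but 7, so r5c5=7.
Step 34. [r5c2∈{6}] only 6 remains possible at r5c2, so r5c2=6.
Step 35. [r8c5∈{4}] nothing but 4 survives at r8c5, so r8c5=4.
Step 36. [r1c2∈{9}] r1c2 has the single candidate 9, so r1c2=9.
Step 37. [r8c9∈{8}] r8c9's peers cover all but 8, so r8c9=8.
Step 38. [r9c7∈{3}] nothing but 3 survives at r9c7. So r9c7=3.
Step 39. [r7c4∈{2}] r7c4's peers cover all but 2, so r7c4=2.

Answer: 7 9 1 5 6 3 4 8 2 / 8 3 4 9 1 2 5 6 7 / 6 2 5 4 8 7 1 3 9 / 1 5 7 8 2 4 6 9 3 / 4 6 3 1 7 9 8 2 5 / 2 8 9 6 3 5 7 4 1 / 3 1 8 2 5 6 9 7 4 / 9 7 6 3 4 1 2 5 8 / 5 4 2 7 9 8 3 1 6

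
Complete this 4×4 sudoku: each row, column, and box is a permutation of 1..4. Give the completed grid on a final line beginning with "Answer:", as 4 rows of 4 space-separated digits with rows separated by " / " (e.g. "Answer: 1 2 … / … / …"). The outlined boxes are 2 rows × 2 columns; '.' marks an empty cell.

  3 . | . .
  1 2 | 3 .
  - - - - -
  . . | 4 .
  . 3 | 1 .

Step 1. [r4c4∈{2}] r4c4 has the single candidate 2, so r4c4=2.
Step 2. [r1c4∈{1,4}] row 1 places 1 nowhere but r1c4 ⇒ r1c4=1.
Step 3. [r4c1∈{4}] r4c1's peers cover all but 4. So r4c1=4.
Step 4. [r1c2∈{4}] r1c2 is down to just 4 ⇒ r1c2=4.
Step 5. [r3c1∈{2}] nothing but 2 survives at r3c1 ⇒ r3c1=2.
Step 6. [r3c2∈{1}] nothing but 1 survives at r3c2, so r3c2=1.
Step 7. [r2c4∈{4}] r2c4's peers cover all but 4 ⇒ r2c4=4.
Step 8. [r1c3∈{2}] r1c3 has the single candidate 2, so r1c3=2.
Step 9. [r3c4∈{3}] r3c4 is down to just 3 ⇒ r3c4=3.

Answer: 3 4 2 1 / 1 2 3 4 / 2 1 4 3 / 4 3 1 2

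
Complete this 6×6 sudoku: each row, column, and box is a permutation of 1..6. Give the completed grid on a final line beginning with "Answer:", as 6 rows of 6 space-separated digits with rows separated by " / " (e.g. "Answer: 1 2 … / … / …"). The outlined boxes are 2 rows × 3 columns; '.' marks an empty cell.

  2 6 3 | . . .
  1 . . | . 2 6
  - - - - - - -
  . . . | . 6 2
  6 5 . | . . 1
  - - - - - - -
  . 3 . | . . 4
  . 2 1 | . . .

Step 1. [r3c4∈{3,4,5}] 5 has one home in row 3: r3c4 ⇒ r3c4=5.
Step 2. [r3c3∈{4}] r3c3 has the single candidate 4 ⇒ r3c3=4.
Step 3. [r2c4∈{3,4}] across row 2, 3 lands solely at r2c4. So r2c4=3.
Step 4. [r5c1∈{5}] nothing but 5 survives at r5c1, so r5c1=5.
Step 5. [r5c4∈{1,2,6}] in row 5, 2 fits only at r5c4, so r5c4=2.
Step 6. [r4c5∈{3,4}] row 4 places 3 nowhere but r4c5, so r4c5=3.
Step 7. [r1c5∈{1,4,5}] r1c5 is the only open cell in col 5 admitting 4 ⇒ r1c5=4.
Step 8. [r6c5∈{5}] r6c5 has the single candidate 5. So r6c5=5.
Step 9. [r3c2∈{1}] r3c2 has the single candidate 1 ⇒ r3c2=1.
Step 10. [r4c4∈{4}] r4c4 is down to just 4, so r4c4=4.
Step 11. [r6c6∈{3}] r6c6's peers cover all but 3 ⇒ r6c6=3.
Step 12. [r1c4∈{1}] r1c4 is down to just 1 ⇒ r1c4=1.
Step 13. [r5c3∈{6}] only 6 remains possible at r5c3. So r5c3=6.
Step 14. [r6c1∈{4}] nothing but 4 survives at r6c1, so r6c1=4.
Step 15. [r6c4∈{6}] r6c4 is down to just 6 ⇒ r6c4=6.
Step 16. [r1c6∈{5}] only 5 remains possible at r1c6, so r1c6=5.
Step 17. [r2c3∈{5}] r2c3's peers cover all but 5. So r2c3=5.
Step 18. [r5c5∈{1}] r5c5 has the single candidate 1. So r5c5=1.
Step 19. [r4c3∈{2}] nothing but 2 survives at r4c3, so r4c3=2.
Step 20. [r2c2∈{4}] r2c2 has the single candidate 4. So r2c2=4.
Step 21. [r3c1∈{3}] r3c1 is down to just 3, so r3c1=3.

Answer: 2 6 3 1 4 5 / 1 4 5 3 2 6 / 3 1 4 5 6 2 / 6 5 2 4 3 1 / 5 3 6 2 1 4 / 4 2 1 6 5 3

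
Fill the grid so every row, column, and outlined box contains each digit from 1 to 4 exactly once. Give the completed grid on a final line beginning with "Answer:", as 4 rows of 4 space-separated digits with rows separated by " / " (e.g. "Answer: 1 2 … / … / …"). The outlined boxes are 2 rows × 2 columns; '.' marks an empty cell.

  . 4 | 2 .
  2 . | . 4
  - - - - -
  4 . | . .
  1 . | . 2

Step 1. [r1c4∈{1,3}] 1 has one home in row 1: r1c4, so r1c4=1.
Step 2. [r3c4∈{3}] r3c4 is down to just 3 ⇒ r3c4=3.
Step 3. [r2c2∈{1,3}] 1 has one home in row 2: r2c2. So r2c2=1.
Step 4. [r1c1∈{3}] nothing but 3 survives at r1c1, so r1c1=3.
Step 5. [r3c2∈{2}] r3c2's peers cover all but 2. So r3c2=2.
Step 6. [r4c2∈{3}] r4c2 has the single candidate 3. So r4c2=3.
Step 7. [r4c3∈{4}] r4c3 has the single candidate 4, so r4c3=4.
Step 8. [r3c3∈{1}] nothing but 1 survives at r3c3, so r3c3=1.
Step 9. [r2c3∈{3}] r2c3 has the single candidate 3. So r2c3=3.

Answer: 3 4 2 1 / 2 1 3 4 / 4 2 1 3 / 1 3 4 2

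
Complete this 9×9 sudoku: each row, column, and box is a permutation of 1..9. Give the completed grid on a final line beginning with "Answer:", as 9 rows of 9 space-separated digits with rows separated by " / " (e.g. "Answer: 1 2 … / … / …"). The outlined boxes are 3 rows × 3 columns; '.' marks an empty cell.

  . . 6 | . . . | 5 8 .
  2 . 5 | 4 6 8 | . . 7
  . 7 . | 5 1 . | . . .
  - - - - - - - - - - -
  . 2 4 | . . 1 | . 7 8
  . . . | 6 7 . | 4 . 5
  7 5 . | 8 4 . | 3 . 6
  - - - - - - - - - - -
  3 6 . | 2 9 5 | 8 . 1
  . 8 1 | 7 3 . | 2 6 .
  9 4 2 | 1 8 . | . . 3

Step 1. [r6c3∈{9}] r6c3 is down to just 9, so r6c3=9.
Step 2. [r6c6∈{2}] r6c6 has the single candidate 2. So r6c6=2.
Step 3. [r4c7∈{9}] r4c7's peers cover all but 9, so r4c7=9.
Step 4. [r1c4∈{3,9}] in col 4, 9 fits only at r1c4, so r1c4=9.
Step 5. [r3c6∈{3}] r3c6's peers cover all but 3, so r3c6=3.
Step 6. [r2c2∈{1,3,9}] col 2 places 9 nowhere but r2c2, so r2c2=9.
Step 7. [r3c8∈{2,4,9}] 9 has one home in col 8: r3c8, so r3c8=9.
Step 8. [r3c3∈{8}] only 8 remains possible at r3c3 ⇒ r3c3=8.
Step 9. [r3c1∈{4}] r3c1 is down to just 4, so r3c1=4.
Step 10. [r6c8∈{1}] only 1 remains possible at r6c8, so r6c8=1.
Step 11. [r1c1∈{1}] only 1 remains possible at r1c1. So r1c1=1.
Step 12. [r1c9∈{2,4}] r1c9 is the only open cell in row 1 admitting 4, so r1c9=4.
Step 13. [r1c2∈{3}] r1c2 has the single candidate 3 ⇒ r1c2=3.
Step 14. [r4c1∈{6}] r4c1 is down to just 6 ⇒ r4c1=6.
Step 15. [r7c8∈{4}] r7c8 is down to just 4. So r7c8=4.
Step 16. [r3c7∈{6}] r3c7 is down to just 6 ⇒ r3c7=6.
Step 17. [r7c3∈{7}] r7c3 has the single candidate 7 ⇒ r7c3=7.
Step 18. [r5c8∈{2}] r5c8 has the single candidate 2, so r5c8=2.
Step 19. [r8c6∈{4}] r8c6 is down to just 4. So r8c6=4.
Step 20. [r5c6∈{9}] nothing but 9 survives at r5c6, so r5c6=9.
Step 21. [r9c7∈{7}] r9c7 has the single candidate 7, so r9c7=7.
Step 22. [r4c5∈{5}] only 5 remains possible at r4c5 ⇒ r4c5=5.
Step 23. [r9c6∈{6}] nothing but 6 survives at r9c6 ⇒ r9c6=6.
Step 24. [r3c9∈{2}] only 2 remains possible at r3c9 ⇒ r3c9=2.
Step 25. [r8c9∈{9}] r8c9's peers cover all but 9, so r8c9=9.
Step 26. [r4c4∈{3}] only 3 remains possible at r4c4. So r4c4=3.
Step 27. [r1c6∈{7}] nothing but 7 survives at r1c6, so r1c6=7.
Step 28. [r9c8∈{5}] r9c8 is down to just 5. So r9c8=5.
Step 29. [r2c7∈{1}] nothing but 1 survives at r2c7, so r2c7=1.
Step 30. [r5c3∈{3}] r5c3 is down to just 3, so r5c3=3.
Step 31. [r8c1∈{5}] r8c1 has the single candidate 5 ⇒ r8c1=5.
Step 32. [r1c5∈{2}] r1c5 is down to just 2, so r1c5=2.
Step 33. [r2c8∈{3}] only 3 remains possible at r2c8, so r2c8=3.
Step 34. [r5c2∈{1}] only 1 remains possible at r5c2 ⇒ r5c2=1.
Step 35. [r5c1∈{8}] r5c1's peers cover all but 8. So r5c1=8.

Answer: 1 3 6 9 2 7 5 8 4 / 2 9 5 4 6 8 1 3 7 / 4 7 8 5 1 3 6 9 2 / 6 2 4 3 5 1 9 7 8 / 8 1 3 6 7 9 4 2 5 / 7 5 9 8 4 2 3 1 6 / 3 6 7 2 9 5 8 4 1 / 5 8 1 7 3 4 2 6 9 / 9 4 2 1 8 6 7 5 3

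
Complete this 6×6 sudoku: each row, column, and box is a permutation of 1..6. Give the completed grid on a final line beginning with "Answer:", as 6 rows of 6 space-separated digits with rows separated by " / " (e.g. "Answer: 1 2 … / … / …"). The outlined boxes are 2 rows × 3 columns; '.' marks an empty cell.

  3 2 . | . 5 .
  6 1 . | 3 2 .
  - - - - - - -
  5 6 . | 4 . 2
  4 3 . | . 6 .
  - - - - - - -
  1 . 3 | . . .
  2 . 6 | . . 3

Step 1. [r2c6∈{4}] only 4 remains possible at r2c6, so r2c6=4.
Step 2. [r5c4∈{2,5,6}] row 5 places 2 nowhere but r5c4 ⇒ r5c4=2.
Step 3. [r5c5∈{4}] nothing but 4 survives at r5c5, so r5c5=4.
Step 4. [r1c4∈{1,6}] col 4 places 6 nowhere but r1c4, so r1c4=6.
Step 5. [r3c3∈{1}] r3c3's peers cover all but 1, so r3c3=1.
Step 6. [r5c2∈{5}] r5c2 has the single candidate 5 ⇒ r5c2=5.
Step 7. [r6c4∈{1,5}] r6c4 is the only open cell in row 6 admitting 5, so r6c4=5.
Step 8. [r4c6∈{1,5}] across row 4, 5 lands solely at r4c6 ⇒ r4c6=5.
Step 9. [r6c2∈{4}] r6c2's peers cover all but 4 ⇒ r6c2=4.
Step 10. [r4c4∈{1}] r4c4 is down to just 1, so r4c4=1.
Step 11. [r5c6∈{6}] only 6 remains possible at r5c6. So r5c6=6.
Step 12. [r1c3∈{4}] only 4 remains possible at r1c3. So r1c3=4.
Step 13. [r1c6∈{1}] only 1 remains possible at r1c6. So r1c6=1.
Step 14. [r6c5∈{1}] r6c5 has the single candidate 1 ⇒ r6c5=1.
Step 15. [r4c3∈{2}] r4c3 has the single candidate 2. So r4c3=2.
Step 16. [r3c5∈{3}] r3c5's peers cover all but 3 ⇒ r3c5=3.
Step 17. [r2c3∈{5}] r2c3 is down to just 5, so r2c3=5.

Answer: 3 2 4 6 5 1 / 6 1 5 3 2 4 / 5 6 1 4 3 2 / 4 3 2 1 6 5 / 1 5 3 2 4 6 / 2 4 6 5 1 3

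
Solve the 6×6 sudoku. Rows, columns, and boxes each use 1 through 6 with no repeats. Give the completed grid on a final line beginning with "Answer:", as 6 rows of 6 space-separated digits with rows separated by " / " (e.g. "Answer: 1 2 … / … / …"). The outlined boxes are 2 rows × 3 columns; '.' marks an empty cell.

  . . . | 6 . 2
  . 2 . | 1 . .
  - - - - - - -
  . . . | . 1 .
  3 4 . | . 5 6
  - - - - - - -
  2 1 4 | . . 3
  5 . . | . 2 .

Step 1. [r3c6∈{4}] r3c6 is down to just 4 ⇒ r3c6=4.
Step 2. [r3c1∈{6}] nothing but 6 survives at r3c1. So r3c1=6.
Step 3. [r2c3∈{3,5,6}] in row 2, 6 fits only at r2c3. So r2c3=6.
Step 4. [r3c2∈{5}] only 5 remains possible at r3c2. So r3c2=5.
Step 5. [r1c2∈{3}] r1c2 has the single candidate 3 ⇒ r1c2=3.
Step 6. [r4c3∈{1,2}] 1 has one home in row 4: r4c3, so r4c3=1.
Step 7. [r2c1∈{4}] r2c1 is down to just 4 ⇒ r2c1=4.
Step 8. [r3c3∈{2}] nothing but 2 survives at r3c3 ⇒ r3c3=2.
Step 9. [r1c5∈{4}] r1c5 is down to just 4. So r1c5=4.
Step 10. [r5c4∈{5}] only 5 remains possible at r5c4, so r5c4=5.
Step 11. [r4c4∈{2}] r4c4 has the single candidate 2, so r4c4=2.
Step 12. [r6c4∈{4}] r6c4's peers cover all but 4. So r6c4=4.
Step 13. [r3c4∈{3}] nothing but 3 survives at r3c4, so r3c4=3.
Step 14. [r1c1∈{1}] nothing but 1 survives at r1c1, so r1c1=1.
Step 15. [r1c3∈{5}] r1c3 is down to just 5. So r1c3=5.
Step 16. [r6c6∈{1}] r6c6 has the single candidate 1. So r6c6=1.
Step 17. [r2c6∈{5}] r2c6's peers cover all but 5, so r2c6=5.
Step 18. [r6c2∈{6}] only 6 remains possible at r6c2, so r6c2=6.
Step 19. [r5c5∈{6}] r5c5 is down to just 6. So r5c5=6.
Step 20. [r2c5∈{3}] only 3 remains possible at r2c5. So r2c5=3.
Step 21. [r6c3∈{3}] r6c3's peers cover all but 3. So r6c3=3.

Answer: 1 3 5 6 4 2 / 4 2 6 1 3 5 / 6 5 2 3 1 4 / 3 4 1 2 5 6 / 2 1 4 5 6 3 / 5 6 3 4 2 1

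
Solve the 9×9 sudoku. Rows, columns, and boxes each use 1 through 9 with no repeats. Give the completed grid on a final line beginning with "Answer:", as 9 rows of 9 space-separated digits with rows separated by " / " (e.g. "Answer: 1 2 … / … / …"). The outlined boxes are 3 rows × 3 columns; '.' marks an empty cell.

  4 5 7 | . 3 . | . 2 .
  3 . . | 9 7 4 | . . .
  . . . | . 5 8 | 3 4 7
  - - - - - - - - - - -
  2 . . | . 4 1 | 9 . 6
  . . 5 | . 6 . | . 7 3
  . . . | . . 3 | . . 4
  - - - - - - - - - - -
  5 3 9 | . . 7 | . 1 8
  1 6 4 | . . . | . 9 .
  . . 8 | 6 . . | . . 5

Step 1. [r7c5∈{2}] r7c5 is down to just 2, so r7c5=2.
Step 2. [r2c2∈{1,2,8}] r2c2 is the only open cell in box 1 admitting 8 ⇒ r2c2=8.
Step 3. [r3c4∈{1,2}] r3c4 is the only open cell in box 2 admitting 2, so r3c4=2.
Step 4. [r6c7∈{1,2,5,8}] in row 6, 2 fits only at r6c7. So r6c7=2.
Step 5. [r5c4∈{8}] r5c4 is down to just 8, so r5c4=8.
Step 6. [r5c1∈{9}] only 9 remains possible at r5c1, so r5c1=9.
Step 7. [r4c2∈{7}] nothing but 7 survives at r4c2 ⇒ r4c2=7.
Step 8. [r2c8∈{5,6}] 6 has one home in col 8: r2c8 ⇒ r2c8=6.
Step 9. [r2c9∈{1}] nothing but 1 survives at r2c9, so r2c9=1.
Step 10. [r6c2∈{1}] r6c2's peers cover all but 1, so r6c2=1.
Step 11. [r4c4∈{5}] only 5 remains possible at r4c4 ⇒ r4c4=5.
Step 12. [r3c1∈{6}] r3c1 has the single candidate 6, so r3c1=6.
Step 13. [r9c7∈{4,7}] 4 has one home in row 9: r9c7, so r9c7=4.
Step 14. [r4c8∈{8}] r4c8 has the single candidate 8, so r4c8=8.
Step 15. [r6c5∈{9}] only 9 remains possible at r6c5. So r6c5=9.
Step 16. [r9c2∈{2}] nothing but 2 survives at r9c2. So r9c2=2.
Step 17. [r1c6∈{6}] nothing but 6 survives at r1c6 ⇒ r1c6=6.
Step 18. [r7c7∈{6}] r7c7 has the single candidate 6 ⇒ r7c7=6.
Step 19. [r9c1∈{7}] r9c1 has the single candidate 7, so r9c1=7.
Step 20. [r7c4∈{4}] r7c4 has the single candidate 4 ⇒ r7c4=4.
Step 21. [r8c9∈{2}] r8c9's peers cover all but 2 ⇒ r8c9=2.
Step 22. [r1c4∈{1}] r1c4 is down to just 1, so r1c4=1.
Step 23. [r8c4∈{3}] r8c4's peers cover all but 3, so r8c4=3.
Step 24. [r3c3∈{1}] r3c3's peers cover all but 1 ⇒ r3c3=1.
Step 25. [r1c9∈{9}] r1c9's peers cover all but 9. So r1c9=9.
Step 26. [r5c6∈{2}] nothing but 2 survives at r5c6, so r5c6=2.
Step 27. [r3c2∈{9}] r3c2 is down to just 9. So r3c2=9.
Step 28. [r8c6∈{5}] r8c6's peers cover all but 5, so r8c6=5.
Step 29. [r6c1∈{8}] r6c1's peers cover all but 8 ⇒ r6c1=8.
Step 30. [r9c8∈{3}] r9c8 is down to just 3, so r9c8=3.
Step 31. [r6c4∈{7}] r6c4 is down to just 7 ⇒ r6c4=7.
Step 32. [r9c5∈{1}] r9c5 is down to just 1. So r9c5=1.
Step 33. [r6c3∈{6}] r6c3 has the single candidate 6, so r6c3=6.
Step 34. [r5c2∈{4}] r5c2 has the single candidate 4, so r5c2=4.
Step 35. [r4c3∈{3}] r4c3's peers cover all but 3. So r4c3=3.
Step 36. [r1c7∈{8}] r1c7 has the single candidate 8, so r1c7=8.
Step 37. [r8c7∈{7}] only 7 remains possible at r8c7, so r8c7=7.
Step 38. [r2c3∈{2}] only 2 remains possible at r2c3. So r2c3=2.
Step 39. [r9c6∈{9}] r9c6 is down to just 9. So r9c6=9.
Step 40. [r6c8∈{5}] r6c8 is down to just 5 ⇒ r6c8=5.
Step 41. [r5c7∈{1}] nothing but 1 survives at r5c7 ⇒ r5c7=1.
Step 42. [r8c5∈{8}] nothing but 8 survives at r8c5. So r8c5=8.
Step 43. [r2c7∈{5}] nothing but 5 survives at r2c7, so r2c7=5.

Answer: 4 5 7 1 3 6 8 2 9 / 3 8 2 9 7 4 5 6 1 / 6 9 1 2 5 8 3 4 7 / 2 7 3 5 4 1 9 8 6 / 9 4 5 8 6 2 1 7 3 / 8 1 6 7 9 3 2 5 4 / 5 3 9 4 2 7 6 1 8 / 1 6 4 3 8 5 7 9 2 / 7 2 8 6 1 9 4 3 5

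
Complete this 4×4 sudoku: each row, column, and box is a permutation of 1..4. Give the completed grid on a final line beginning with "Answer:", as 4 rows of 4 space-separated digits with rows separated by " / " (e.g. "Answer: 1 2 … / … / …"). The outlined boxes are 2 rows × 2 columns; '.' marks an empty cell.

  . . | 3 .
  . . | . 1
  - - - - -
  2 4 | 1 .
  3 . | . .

Step 1. [r1c1∈{1,4}] across col 1, 1 lands solely at r1c1. So r1c1=1.
Step 2. [r1c4∈{2,4}] 4 has one home in row 1: r1c4 ⇒ r1c4=4.
Step 3. [r2c3∈{2}] nothing but 2 survives at r2c3. So r2c3=2.
Step 4. [r2c1∈{4}] r2c1 is down to just 4. So r2c1=4.
Step 5. [r1c2∈{2}] nothing but 2 survives at r1c2, so r1c2=2.
Step 6. [r2c2∈{3}] only 3 remains possible at r2c2. So r2c2=3.
Step 7. [r3c4∈{3}] r3c4 has the single candidate 3 ⇒ r3c4=3.
Step 8. [r4c2∈{1}] only 1 remains possible at r4c2 ⇒ r4c2=1.
Step 9. [r4c3∈{4}] only 4 remains possible at r4c3 ⇒ r4c3=4.
Step 10. [r4c4∈{2}] only 2 remains possible at r4c4 ⇒ r4c4=2.

Answer: 1 2 3 4 / 4 3 2 1 / 2 4 1 3 / 3 1 4 2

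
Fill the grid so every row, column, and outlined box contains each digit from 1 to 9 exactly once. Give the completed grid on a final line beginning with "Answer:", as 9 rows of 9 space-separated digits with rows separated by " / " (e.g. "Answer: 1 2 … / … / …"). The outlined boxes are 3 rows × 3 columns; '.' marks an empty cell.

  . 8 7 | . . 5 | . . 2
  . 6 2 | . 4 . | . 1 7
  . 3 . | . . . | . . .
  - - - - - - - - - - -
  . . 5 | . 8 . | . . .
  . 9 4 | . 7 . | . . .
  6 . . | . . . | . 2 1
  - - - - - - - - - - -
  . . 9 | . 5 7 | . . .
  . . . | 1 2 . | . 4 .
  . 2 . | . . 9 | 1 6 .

Step 1. [r9c5∈{3}] r9c5 has the single candidate 3 ⇒ r9c5=3.
Step 2. [r8c7∈{3,5,7,8,9}] box 9 places 7 nowhere but r8c7, so r8c7=7.
Step 3. [r9c3∈{8}] r9c3 has the single candidate 8 ⇒ r9c3=8.
Step 4. [r6c7∈{3,4,5,8,9}] r6c7 is the only open cell in row 6 admitting 8 ⇒ r6c7=8.
Step 5. [r7c4∈{4,6,8}] across row 7, 6 lands solely at r7c4, so r7c4=6.
Step 6. [r8c9∈{3,5,8,9}] in row 8, 9 fits only at r8c9 ⇒ r8c9=9.
Step 7. [r6c3∈{3}] r6c3 has the single candidate 3, so r6c3=3.
Step 8. [r6c5∈{9}] nothing but 9 survives at r6c5, so r6c5=9.
Step 9. [r4c8∈{3,7,9}] 7 has one home in col 8: r4c8 ⇒ r4c8=7.
Step 10. [r4c7∈{3,4,6,9}] in row 4, 9 fits only at r4c7 ⇒ r4c7=9.
Step 11. [r4c9∈{3,4,6}] box 6 places 4 nowhere but r4c9, so r4c9=4.
Step 12. [r4c6∈{1,2,3,6}] r4c6 is the only open cell in row 4 admitting 6, so r4c6=6.
Step 13. [r4c4∈{2,3}] r4c4 is the only open cell in row 4 admitting 3, so r4c4=3.
Step 14. [r3c3∈{1}] only 1 remains possible at r3c3, so r3c3=1.
Step 15. [r1c4∈{9}] nothing but 9 survives at r1c4 ⇒ r1c4=9.
Step 16. [r1c1∈{4}] r1c1 is down to just 4, so r1c1=4.
Step 17. [r1c8∈{3}] nothing but 3 survives at r1c8. So r1c8=3.
Step 18. [r2c7∈{5}] r2c7's peers cover all but 5 ⇒ r2c7=5.
Step 19. [r1c7∈{6}] r1c7 is down to just 6. So r1c7=6.
Step 20. [r3c9∈{8}] r3c9 is down to just 8 ⇒ r3c9=8.
Step 21. [r7c9∈{3}] nothing but 3 survives at r7c9. So r7c9=3.
Step 22. [r7c1∈{1}] r7c1 has the single candidate 1. So r7c1=1.
Step 23. [r3c1∈{5,9}] row 3 places 5 nowhere but r3c1. So r3c1=5.
Step 24. [r6c4∈{4,5}] in row 6, 5 fits only at r6c4 ⇒ r6c4=5.
Step 25. [r5c4∈{2}] nothing but 2 survives at r5c4, so r5c4=2.
Step 26. [r2c6∈{3,8}] row 2 places 3 nowhere but r2c6, so r2c6=3.
Step 27. [r9c9∈{5}] only 5 remains possible at r9c9 ⇒ r9c9=5.
Step 28. [r5c9∈{6}] r5c9's peers cover all but 6. So r5c9=6.
Step 29. [r8c2∈{5}] r8c2's peers cover all but 5 ⇒ r8c2=5.
Step 30. [r1c5∈{1}] r1c5 has the single candidate 1 ⇒ r1c5=1.
Step 31. [r5c1∈{8}] r5c1 is down to just 8 ⇒ r5c1=8.
Step 32. [r5c6∈{1}] nothing but 1 survives at r5c6, so r5c6=1.
Step 33. [r9c4∈{4}] r9c4 is down to just 4 ⇒ r9c4=4.
Step 34. [r6c6∈{4}] r6c6 is down to just 4, so r6c6=4.
Step 35. [r8c1∈{3}] nothing but 3 survives at r8c1, so r8c1=3.
Step 36. [r6c2∈{7}] only 7 remains possible at r6c2, so r6c2=7.
Step 37. [r3c8∈{9}] r3c8's peers cover all but 9 ⇒ r3c8=9.
Step 38. [r8c3∈{6}] r8c3 is down to just 6 ⇒ r8c3=6.
Step 39. [r3c6∈{2}] nothing but 2 survives at r3c6 ⇒ r3c6=2.
Step 40. [r3c5∈{6}] r3c5 is down to just 6, so r3c5=6.
Step 41. [r4c1∈{2}] r4c1 has the single candidate 2. So r4c1=2.
Step 42. [r7c8∈{8}] r7c8 has the single candidate 8, so r7c8=8.
Step 43. [r9c1∈{7}] r9c1's peers cover all but 7, so r9c1=7.
Step 44. [r3c7∈{4}] r3c7 has the single candidate 4. So r3c7=4.
Step 45. [r2c1∈{9}] r2c1 is down to just 9, so r2c1=9.
Step 46. [r2c4∈{8}] r2c4 has the single candidate 8. So r2c4=8.
Step 47. [r5c7∈{3}] r5c7 is down to just 3. So r5c7=3.
Step 48. [r4c2∈{1}] nothing but 1 survives at r4c2, so r4c2=1.
Step 49. [r5c8∈{5}] r5c8 is down to just 5, so r5c8=5.
Step 50. [r3c4∈{7}] nothing but 7 survives at r3c4. So r3c4=7.
Step 51. [r7c7∈{2}] nothing but 2 survives at r7c7, so r7c7=2.
Step 52. [r7c2∈{4}] only 4 remains possible at r7c2. So r7c2=4.
Step 53. [r8c6∈{8}] nothing but 8 survives at r8c6. So r8c6=8.

Answer: 4 8 7 9 1 5 6 3 2 / 9 6 2 8 4 3 5 1 7 / 5 3 1 7 6 2 4 9 8 / 2 1 5 3 8 6 9 7 4 / 8 9 4 2 7 1 3 5 6 / 6 7 3 5 9 4 8 2 1 / 1 4 9 6 5 7 2 8 3 / 3 5 6 1 2 8 7 4 9 / 7 2 8 4 3 9 1 6 5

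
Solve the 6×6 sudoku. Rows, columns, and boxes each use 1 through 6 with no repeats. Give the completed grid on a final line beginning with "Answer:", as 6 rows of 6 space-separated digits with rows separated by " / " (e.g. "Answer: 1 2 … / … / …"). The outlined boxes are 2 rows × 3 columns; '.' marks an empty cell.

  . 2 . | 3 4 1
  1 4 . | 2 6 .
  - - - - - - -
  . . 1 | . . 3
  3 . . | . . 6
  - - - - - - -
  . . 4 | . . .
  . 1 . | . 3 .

Step 1. [r4c2∈{5}] r4c2 is down to just 5 ⇒ r4c2=5.
Step 2. [r2c6∈{5}] nothing but 5 survives at r2c6, so r2c6=5.
Step 3. [r3c1∈{2,4,6}] in col 1, 4 fits only at r3c1. So r3c1=4.
Step 4. [r5c6∈{2}] only 2 remains possible at r5c6, so r5c6=2.
Step 5. [r6c1∈{2,5,6}] across col 1, 2 lands solely at r6c1 ⇒ r6c1=2.
Step 6. [r3c4∈{5}] r3c4 has the single candidate 5, so r3c4=5.
Step 7. [r6c3∈{5,6}] r6c3 is the only open cell in row 6 admitting 5. So r6c3=5.
Step 8. [r5c1∈{6}] only 6 remains possible at r5c1, so r5c1=6.
Step 9. [r5c4∈{1}] r5c4 has the single candidate 1, so r5c4=1.
Step 10. [r6c6∈{4}] r6c6 has the single candidate 4. So r6c6=4.
Step 11. [r3c5∈{2}] r3c5 has the single candidate 2, so r3c5=2.
Step 12. [r5c5∈{5}] only 5 remains possible at r5c5, so r5c5=5.
Step 13. [r3c2∈{6}] r3c2's peers cover all but 6 ⇒ r3c2=6.
Step 14. [r1c3∈{6}] r1c3's peers cover all but 6. So r1c3=6.
Step 15. [r6c4∈{6}] only 6 remains possible at r6c4. So r6c4=6.
Step 16. [r2c3∈{3}] only 3 remains possible at r2c3 ⇒ r2c3=3.
Step 17. [r4c4∈{4}] nothing but 4 survives at r4c4, so r4c4=4.
Step 18. [r5c2∈{3}] r5c2 has the single candidate 3, so r5c2=3.
Step 19. [r1c1∈{5}] r1c1 has the single candidate 5. So r1c1=5.
Step 20. [r4c3∈{2}] nothing but 2 survives at r4c3 ⇒ r4c3=2.
Step 21. [r4c5∈{1}] nothing but 1 survives at r4c5, so r4c5=1.

Answer: 5 2 6 3 4 1 / 1 4 3 2 6 5 / 4 6 1 5 2 3 / 3 5 2 4 1 6 / 6 3 4 1 5 2 / 2 1 5 6 3 4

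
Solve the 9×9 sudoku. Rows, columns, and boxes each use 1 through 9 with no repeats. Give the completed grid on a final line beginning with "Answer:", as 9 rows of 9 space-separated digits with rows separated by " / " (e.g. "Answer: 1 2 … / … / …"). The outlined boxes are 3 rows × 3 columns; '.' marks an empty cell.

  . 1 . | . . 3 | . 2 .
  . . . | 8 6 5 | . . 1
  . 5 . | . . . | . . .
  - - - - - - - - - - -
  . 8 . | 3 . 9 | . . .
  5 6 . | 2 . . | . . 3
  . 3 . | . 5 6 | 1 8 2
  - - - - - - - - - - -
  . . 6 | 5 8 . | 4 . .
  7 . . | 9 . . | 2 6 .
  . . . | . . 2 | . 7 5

Step 1. [r8c2∈{4}] only 4 remains possible at r8c2. So r8c2=4.
Step 2. [r8c6∈{1}] r8c6 has the single candidate 1 ⇒ r8c6=1.
Step 3. [r9c2∈{9}] r9c2's peers cover all but 9, so r9c2=9.
Step 4. [r3c5∈{1,2,4,7,9}] col 5 places 2 nowhere but r3c5, so r3c5=2.
Step 5. [r1c5∈{4,7,9}] col 5 places 9 nowhere but r1c5, so r1c5=9.
Step 6. [r2c2∈{2,7}] r2c2 is the only open cell in col 2 admitting 7, so r2c2=7.
Step 7. [r8c9∈{8}] nothing but 8 survives at r8c9 ⇒ r8c9=8.
Step 8. [r9c7∈{3}] r9c7 has the single candidate 3, so r9c7=3.
Step 9. [r2c7∈{9}] only 9 remains possible at r2c7. So r2c7=9.
Step 10. [r5c7∈{7}] nothing but 7 survives at r5c7, so r5c7=7.
Step 11. [r7c1∈{1,2,3}] r7c1 is the only open cell in row 7 admitting 3 ⇒ r7c1=3.
Step 12. [r4c5∈{1,4,7}] in col 5, 7 fits only at r4c5. So r4c5=7.
Step 13. [r6c4∈{4}] r6c4's peers cover all but 4, so r6c4=4.
Step 14. [r3c6∈{4,7}] col 6 places 4 nowhere but r3c6 ⇒ r3c6=4.
Step 15. [r5c8∈{4,9}] in box 6, 9 fits only at r5c8 ⇒ r5c8=9.
Step 16. [r5c3∈{1,4}] across row 5, 4 lands solely at r5c3, so r5c3=4.
Step 17. [r1c3∈{8}] r1c3 has the single candidate 8 ⇒ r1c3=8.
Step 18. [r4c8∈{4,5}] in col 8, 5 fits only at r4c8, so r4c8=5.
Step 19. [r2c8∈{3,4}] in col 8, 4 fits only at r2c8, so r2c8=4.
Step 20. [r4c7∈{6}] only 6 remains possible at r4c7. So r4c7=6.
Step 21. [r9c3∈{1}] nothing but 1 survives at r9c3 ⇒ r9c3=1.
Step 22. [r1c4∈{7}] r1c4 is down to just 7, so r1c4=7.
Step 23. [r4c3∈{2}] nothing but 2 survives at r4c3, so r4c3=2.
Step 24. [r1c9∈{6}] r1c9 is down to just 6 ⇒ r1c9=6.
Step 25. [r6c1∈{9}] r6c1 is down to just 9. So r6c1=9.
Step 26. [r2c3∈{3}] r2c3 is down to just 3, so r2c3=3.
Step 27. [r3c9∈{7}] r3c9 is down to just 7, so r3c9=7.
Step 28. [r3c3∈{9}] r3c3 is down to just 9, so r3c3=9.
Step 29. [r9c5∈{4}] only 4 remains possible at r9c5 ⇒ r9c5=4.
Step 30. [r3c8∈{3}] r3c8's peers cover all but 3 ⇒ r3c8=3.
Step 31. [r5c6∈{8}] r5c6's peers cover all but 8. So r5c6=8.
Step 32. [r6c3∈{7}] nothing but 7 survives at r6c3. So r6c3=7.
Step 33. [r9c4∈{6}] only 6 remains possible at r9c4. So r9c4=6.
Step 34. [r1c7∈{5}] r1c7 is down to just 5 ⇒ r1c7=5.
Step 35. [r4c9∈{4}] r4c9 is down to just 4. So r4c9=4.
Step 36. [r8c5∈{3}] r8c5 is down to just 3. So r8c5=3.
Step 37. [r7c6∈{7}] r7c6 is down to just 7, so r7c6=7.
Step 38. [r2c1∈{2}] only 2 remains possible at r2c1 ⇒ r2c1=2.
Step 39. [r7c8∈{1}] r7c8 has the single candidate 1, so r7c8=1.
Step 40. [r3c4∈{1}] r3c4's peers cover all but 1 ⇒ r3c4=1.
Step 41. [r8c3∈{5}] only 5 remains possible at r8c3, so r8c3=5.
Step 42. [r3c1∈{6}] r3c1 is down to just 6. So r3c1=6.
Step 43. [r4c1∈{1}] r4c1 is down to just 1, so r4c1=1.
Step 44. [r7c2∈{2}] nothing but 2 survives at r7c2. So r7c2=2.
Step 45. [r1c1∈{4}] r1c1 is down to just 4 ⇒ r1c1=4.
Step 46. [r7c9∈{9}] r7c9 has the single candidate 9, so r7c9=9.
Step 47. [r9c1∈{8}] r9c1 has the single candidate 8, so r9c1=8.
Step 48. [r5c5∈{1}] r5c5 is down to just 1, so r5c5=1.
Step 49. [r3c7∈{8}] nothing but 8 survives at r3c7. So r3c7=8.

Answer: 4 1 8 7 9 3 5 2 6 / 2 7 3 8 6 5 9 4 1 / 6 5 9 1 2 4 8 3 7 / 1 8 2 3 7 9 6 5 4 / 5 6 4 2 1 8 7 9 3 / 9 3 7 4 5 6 1 8 2 / 3 2 6 5 8 7 4 1 9 / 7 4 5 9 3 1 2 6 8 / 8 9 1 6 4 2 3 7 5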